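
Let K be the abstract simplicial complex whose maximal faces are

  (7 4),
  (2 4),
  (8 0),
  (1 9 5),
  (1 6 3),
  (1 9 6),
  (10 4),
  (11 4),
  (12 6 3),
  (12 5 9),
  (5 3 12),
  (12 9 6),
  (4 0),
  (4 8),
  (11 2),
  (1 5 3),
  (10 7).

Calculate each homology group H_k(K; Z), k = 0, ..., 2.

Order the vertices as 0 < 1 < 2 < 3 < 4 < 5 < 6 < 7 < 8 < 9 < 10 < 11 < 12. Listing each simplex with vertices in this order, K has dimension 2 with simplices:

  0-simplices (13): [0], [1], [2], [3], [4], [5], [6], [7], [8], [9], [10], [11], [12]
  1-simplices (21): [0,4], [0,8], [1,3], [1,5], [1,6], [1,9], [2,4], [2,11], [3,5], [3,6], [3,12], [4,7], [4,8], [4,10], [4,11], [5,9], [5,12], [6,9], [6,12], [7,10], [9,12]
  2-simplices (8): [1,3,5], [1,3,6], [1,5,9], [1,6,9], [3,5,12], [3,6,12], [5,9,12], [6,9,12]

Hence C_0 ≅ Z^13, C_1 ≅ Z^21, C_2 ≅ Z^8.

Boundary ∂_1: C_1 → C_0 sends each edge [p,q] (with p < q) to q − p. For instance
  ∂[1,5] = [5] − [1].
As a 13×21 matrix over Z this has rank 11, with invariant factors (1,1,1,1,1,1,1,1,1,1,1).

∂_2: C_2 → C_1 acts by ∂[p,q,r] = [q,r] − [p,r] + [p,q]. For instance
  ∂[1,5,9] = [5,9] − [1,9] + [1,5],
  ∂[1,3,6] = [3,6] − [1,6] + [1,3].
As a 21×8 matrix over Z this has rank 7, with invariant factors (1,1,1,1,1,1,1).

Reading off H_k = ker ∂_k / im ∂_{k+1}:

  H_0: rank C_0 − rank ∂_1 = 13 − 11 = 2, and the invariant factors of ∂_1 are all 1, so H_0 = Z^2.
  H_1: rank ker ∂_1 − rank ∂_2 = (21 − 11) − 7 = 3, and the invariant factors of ∂_2 are all 1, so H_1 = Z^3.
  H_2: rank ker ∂_2 − rank ∂_3 = (8 − 7) − 0 = 1, and there is no ∂_3, so H_2 = Z.

(K is a triangulation of the disjoint union of a wedge of 3 circles and the 2-sphere S^2.)

H_0 = Z^2,  H_1 = Z^3,  H_2 = Z.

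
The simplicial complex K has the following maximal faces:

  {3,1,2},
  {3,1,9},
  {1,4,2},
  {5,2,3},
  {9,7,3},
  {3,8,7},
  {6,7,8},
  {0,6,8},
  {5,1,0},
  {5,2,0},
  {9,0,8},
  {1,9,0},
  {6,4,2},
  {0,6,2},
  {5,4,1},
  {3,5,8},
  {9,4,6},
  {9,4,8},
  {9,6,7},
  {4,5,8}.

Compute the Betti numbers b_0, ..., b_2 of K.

Fix the vertex order 0 < 1 < 2 < 3 < 4 < 5 < 6 < 7 < 8 < 9 and write every simplex with vertices in increasing order. Then dim K = 2 and the simplices of K are:

  0-simplices (10): [0], [1], [2], [3], [4], [5], [6], [7], [8], [9]
  1-simplices (30): (30 of them)
  2-simplices (20): (20 of them)

so the chain groups are C_0 ≅ Z^10, C_1 ≅ Z^30, C_2 ≅ Z^20.

The boundary map ∂_1: C_1 → C_0 is given by ∂[p,q] = [q] − [p]. For instance
  ∂[0,2] = [2] − [0].
As a 10×30 matrix over Z this has rank 9, with invariant factors (1,1,1,1,1,1,1,1,1).

The boundary map ∂_2: C_2 → C_1 sends each 2-simplex [p,q,r] to [q,r] − [p,r] + [p,q]. For instance
  ∂[6,7,9] = [7,9] − [6,9] + [6,7],
  ∂[0,2,6] = [2,6] − [0,6] + [0,2].
As a 30×20 matrix over Z this has rank 20, with invariant factors (1,1,1,1,1,1,1,1,1,1,1,1,1,1,1,1,1,1,1,2).

Computing H_k = (kernel of ∂_k) / (image of ∂_{k+1}):

  H_0: rank C_0 − rank ∂_1 = 10 − 9 = 1, and the invariant factors of ∂_1 are all 1, so H_0 ≅ Z.
  H_1: rank ker ∂_1 − rank ∂_2 = (30 − 9) − 20 = 1, and ∂_2 has invariant factor 2 > 1, so H_1 ≅ Z × Z/2.
  H_2: rank ker ∂_2 − rank ∂_3 = (20 − 20) − 0 = 0, and there is no ∂_3, so H_2 ≅ 0.

(K is a triangulation of the Klein bottle.)

Hence the Betti numbers are b_0 = 1, b_1 = 1, b_2 = 0.

b_0 = 1, b_1 = 1, b_2 = 0.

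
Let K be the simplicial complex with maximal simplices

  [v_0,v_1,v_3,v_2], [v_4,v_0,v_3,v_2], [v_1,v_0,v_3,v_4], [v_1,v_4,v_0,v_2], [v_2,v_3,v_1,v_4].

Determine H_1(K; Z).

Order the vertices as v_0 < v_1 < v_2 < v_3 < v_4. Listing each simplex with vertices in this order, K has dimension 3 with simplices:

  0-simplices (5): [v_0], [v_1], [v_2], [v_3], [v_4]
  1-simplices (10): [v_0,v_1], [v_0,v_2], [v_0,v_3], [v_0,v_4], [v_1,v_2], [v_1,v_3], [v_1,v_4], [v_2,v_3], [v_2,v_4], [v_3,v_4]
  2-simplices (10): [v_0,v_1,v_2], [v_0,v_1,v_3], [v_0,v_1,v_4], [v_0,v_2,v_3], [v_0,v_2,v_4], [v_0,v_3,v_4], [v_1,v_2,v_3], [v_1,v_2,v_4], [v_1,v_3,v_4], [v_2,v_3,v_4]
  3-simplices (5): [v_0,v_1,v_2,v_3], [v_0,v_1,v_2,v_4], [v_0,v_1,v_3,v_4], [v_0,v_2,v_3,v_4], [v_1,v_2,v_3,v_4]

Hence C_0 ≅ Z^5, C_1 ≅ Z^10, C_2 ≅ Z^10, C_3 ≅ Z^5.

The boundary map ∂_1: C_1 → C_0 sends each edge [p,q] (with p < q) to q − p.
As a 5×10 matrix over Z this has rank 4, with invariant factors (1,1,1,1).

Boundary ∂_2: C_2 → C_1 maps a triangle to the signed sum of its edges. For instance
  ∂[v_1,v_2,v_4] = [v_2,v_4] − [v_1,v_4] + [v_1,v_2],
  ∂[v_0,v_2,v_3] = [v_2,v_3] − [v_0,v_3] + [v_0,v_2].
The 10×10 boundary matrix has rank 6 and Smith normal form diag(1,1,1,1,1,1).

The boundary map ∂_3: C_3 → C_2 sends each 3-simplex σ to the alternating sum Σ_i (−1)^i (σ with its i-th vertex removed). For instance
  ∂[v_0,v_1,v_2,v_3] = [v_1,v_2,v_3] − [v_0,v_2,v_3] + [v_0,v_1,v_3] − [v_0,v_1,v_2],
  ∂[v_0,v_1,v_2,v_4] = [v_1,v_2,v_4] − [v_0,v_2,v_4] + [v_0,v_1,v_4] − [v_0,v_1,v_2].
The resulting 10×5 matrix has rank 4, and its Smith normal form has invariant factors (1,1,1,1).

Reading off H_k = ker ∂_k / im ∂_{k+1}:

  H_1: rank ker ∂_1 − rank ∂_2 = (10 − 4) − 6 = 0, and the invariant factors of ∂_2 are all 1, so H_1 ≅ 0.

H_1 ≅ 0.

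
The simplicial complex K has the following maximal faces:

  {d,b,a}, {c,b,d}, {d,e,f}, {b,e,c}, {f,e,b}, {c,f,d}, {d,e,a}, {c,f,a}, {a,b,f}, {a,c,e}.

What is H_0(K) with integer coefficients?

H_0 ≅ Z.

Fix the vertex order a < b < c < d < e < f and write every simplex with vertices in increasing order. Then dim K = 2 and the simplices of K are:

  0-simplices (6): a, b, c, d, e, f
  1-simplices (15): ab, ac, ad, ae, af, bc, bd, be, bf, cd, ce, cf, de, df, ef
  2-simplices (10): abd, abf, ace, acf, ade, bcd, bce, bef, cdf, def

Hence C_0 ≅ Z^6, C_1 ≅ Z^15, C_2 ≅ Z^10.

∂_1: C_1 → C_0 is given by ∂[p,q] = [q] − [p]. For instance
  ∂bf = f − b.
The resulting 6×15 matrix has rank 5, and its Smith normal form has invariant factors (1,1,1,1,1).

Boundary ∂_2: C_2 → C_1 acts by ∂[p,q,r] = [q,r] − [p,r] + [p,q]. For instance
  ∂bcd = cd − bd + bc,
  ∂abd = bd − ad + ab.
This gives a 15×10 integer matrix of rank 10; reducing to Smith normal form yields diagonal entries (1,1,1,1,1,1,1,1,1,2).

From H_k ≅ ker(∂_k) / im(∂_{k+1}) we obtain:

  H_0: rank C_0 − rank ∂_1 = 6 − 5 = 1, and the invariant factors of ∂_1 are all 1, so H_0 = Z.

(K is a triangulation of the real projective plane RP^2.)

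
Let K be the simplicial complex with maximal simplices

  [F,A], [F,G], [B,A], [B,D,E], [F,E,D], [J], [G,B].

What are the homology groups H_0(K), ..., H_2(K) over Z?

H_0 = Z^2,  H_1 = Z^2,  H_2 = 0.

Fix the vertex order A < B < D < E < F < G < J and write every simplex with vertices in increasing order. Then dim K = 2 and the simplices of K are:

  0-simplices (7): A, B, D, E, F, G, J
  1-simplices (9): AB, AF, BD, BE, BG, DE, DF, EF, FG
  2-simplices (2): BDE, DEF

Hence C_0 ≅ Z^7, C_1 ≅ Z^9, C_2 ≅ Z^2.

The boundary map ∂_1: C_1 → C_0 sends each edge [p,q] (with p < q) to q − p. For instance
  ∂BG = G − B.
This gives a 7×9 integer matrix of rank 5; reducing to Smith normal form yields diagonal entries (1,1,1,1,1).

The boundary map ∂_2: C_2 → C_1 maps a triangle to the signed sum of its edges. For instance
  ∂BDE = DE − BE + BD,
  ∂DEF = EF − DF + DE.
The 9×2 boundary matrix has rank 2 and Smith normal form diag(1,1).

Now H_k = ker ∂_k / im ∂_{k+1}, so:

  H_0: rank C_0 − rank ∂_1 = 7 − 5 = 2, and the invariant factors of ∂_1 are all 1, so H_0 ≅ Z^2.
  H_1: rank ker ∂_1 − rank ∂_2 = (9 − 5) − 2 = 2, and the invariant factors of ∂_2 are all 1, so H_1 ≅ Z^2.
  H_2: rank ker ∂_2 − rank ∂_3 = (2 − 2) − 0 = 0, and there is no ∂_3, so H_2 ≅ 0.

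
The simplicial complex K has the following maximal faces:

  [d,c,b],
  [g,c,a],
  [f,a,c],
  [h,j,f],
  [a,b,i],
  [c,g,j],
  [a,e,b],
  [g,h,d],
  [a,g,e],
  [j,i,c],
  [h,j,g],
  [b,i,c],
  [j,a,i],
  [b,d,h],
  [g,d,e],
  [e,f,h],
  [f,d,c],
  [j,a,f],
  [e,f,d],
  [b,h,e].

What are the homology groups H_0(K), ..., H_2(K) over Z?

H_0 = Z,  H_1 = Z ⊕ Z/2Z,  H_2 = 0.

K has 10 vertices, 30 edges, 20 triangles.
rank ∂_0 = 0, rank ∂_1 = 9 ⇒ b_0 = 10 − 0 − 9 = 1; all invariant factors of ∂_1 are 1 so no torsion. So H_0 ≅ Z.
rank ∂_1 = 9, rank ∂_2 = 20 ⇒ b_1 = 30 − 9 − 20 = 1; ∂_2 has invariant factor(s) [2] giving torsion. So H_1 ≅ Z ⊕ Z/2Z.
rank ∂_2 = 20, rank ∂_3 = 0 ⇒ b_2 = 20 − 20 − 0 = 0. So H_2 ≅ 0.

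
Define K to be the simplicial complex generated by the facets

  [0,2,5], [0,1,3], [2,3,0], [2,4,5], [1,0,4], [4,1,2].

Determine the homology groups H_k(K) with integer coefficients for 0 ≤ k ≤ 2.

Fix the vertex order 0 < 1 < 2 < 3 < 4 < 5 and write every simplex with vertices in increasing order. Then dim K = 2 and the simplices of K are:

  0-simplices (6): [0], [1], [2], [3], [4], [5]
  1-simplices (12): [0,1], [0,2], [0,3], [0,4], [0,5], [1,2], [1,3], [1,4], [2,3], [2,4], [2,5], [4,5]
  2-simplices (6): [0,1,3], [0,1,4], [0,2,3], [0,2,5], [1,2,4], [2,4,5]

giving chain groups C_0 ≅ Z^6, C_1 ≅ Z^12, C_2 ≅ Z^6.

Boundary ∂_1: C_1 → C_0 sends each edge [p,q] (with p < q) to q − p. For instance
  ∂[1,4] = [4] − [1].
As a 6×12 matrix over Z this has rank 5, with invariant factors (1,1,1,1,1).

Boundary ∂_2: C_2 → C_1 maps a triangle to the signed sum of its edges. For instance
  ∂[2,4,5] = [4,5] − [2,5] + [2,4],
  ∂[0,2,5] = [2,5] − [0,5] + [0,2].
The 12×6 boundary matrix has rank 6 and Smith normal form diag(1,1,1,1,1,1).

From H_k ≅ ker(∂_k) / im(∂_{k+1}) we obtain:

  H_0: rank C_0 − rank ∂_1 = 6 − 5 = 1, and the invariant factors of ∂_1 are all 1, so H_0 ≅ Z.
  H_1: rank ker ∂_1 − rank ∂_2 = (12 − 5) − 6 = 1, and the invariant factors of ∂_2 are all 1, so H_1 ≅ Z.
  H_2: rank ker ∂_2 − rank ∂_3 = (6 − 6) − 0 = 0, and there is no ∂_3, so H_2 ≅ 0.

H_0 = Z,  H_1 = Z,  H_2 = 0.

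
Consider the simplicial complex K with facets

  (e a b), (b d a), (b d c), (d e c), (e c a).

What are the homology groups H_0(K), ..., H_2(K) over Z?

K has 5 vertices, 10 edges, 5 triangles.
rank ∂_0 = 0, rank ∂_1 = 4 ⇒ b_0 = 5 − 0 − 4 = 1; all invariant factors of ∂_1 are 1 so no torsion. So H_0 = Z.
rank ∂_1 = 4, rank ∂_2 = 5 ⇒ b_1 = 10 − 4 − 5 = 1; all invariant factors of ∂_2 are 1 so no torsion. So H_1 = Z.
rank ∂_2 = 5, rank ∂_3 = 0 ⇒ b_2 = 5 − 5 − 0 = 0. So H_2 = 0.

H_0 ≅ Z,  H_1 ≅ Z,  H_2 = 0.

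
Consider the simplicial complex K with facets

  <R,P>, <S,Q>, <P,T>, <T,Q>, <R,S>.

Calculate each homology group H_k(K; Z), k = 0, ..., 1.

H_0 ≅ Z,  H_1 ≅ Z.

Fix the vertex order P < Q < R < S < T and write every simplex with vertices in increasing order. Then dim K = 1 and the simplices of K are:

  0-simplices (5): P, Q, R, S, T
  1-simplices (5): PR, PT, QS, QT, RS

giving chain groups C_0 ≅ Z^5, C_1 ≅ Z^5.

The boundary map ∂_1: C_1 → C_0 sends each edge [p,q] (with p < q) to q − p.
As a 5×5 matrix over Z this has rank 4, with invariant factors (1,1,1,1).

Now H_k = ker ∂_k / im ∂_{k+1}, so:

  H_0: rank C_0 − rank ∂_1 = 5 − 4 = 1, and the invariant factors of ∂_1 are all 1, so H_0 ≅ Z.
  H_1: rank ker ∂_1 − rank ∂_2 = (5 − 4) − 0 = 1, and there is no ∂_2, so H_1 ≅ Z.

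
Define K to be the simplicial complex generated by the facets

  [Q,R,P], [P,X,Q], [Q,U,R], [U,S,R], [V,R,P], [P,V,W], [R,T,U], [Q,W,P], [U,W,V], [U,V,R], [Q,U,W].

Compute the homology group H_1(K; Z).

H_1 = 0.

We work with the vertex ordering P < Q < R < S < T < U < V < W < X. The simplices of K, each written with vertices in increasing order, are:

  0-simplices (9): P, Q, R, S, T, U, V, W, X
  1-simplices (18): PQ, PR, PV, PW, PX, QR, QU, QW, QX, RS, RT, RU, RV, SU, TU, UV, UW, VW
  2-simplices (11): PQR, PQW, PQX, PRV, PVW, QRU, QUW, RSU, RTU, RUV, UVW

so the chain groups are C_0 ≅ Z^9, C_1 ≅ Z^18, C_2 ≅ Z^11.

The boundary map ∂_1: C_1 → C_0 maps an edge to its endpoints' difference, ∂[p,q] = q − p. For instance
  ∂SU = U − S.
The 9×18 boundary matrix has rank 8 and Smith normal form diag(1,1,1,1,1,1,1,1).

Boundary ∂_2: C_2 → C_1 sends each 2-simplex [p,q,r] to [q,r] − [p,r] + [p,q]. For instance
  ∂PQR = QR − PR + PQ,
  ∂RTU = TU − RU + RT.
The resulting 18×11 matrix has rank 10, and its Smith normal form has invariant factors (1,1,1,1,1,1,1,1,1,1).

Computing H_k = (kernel of ∂_k) / (image of ∂_{k+1}):

  H_1: rank ker ∂_1 − rank ∂_2 = (18 − 8) − 10 = 0, and the invariant factors of ∂_2 are all 1, so H_1 ≅ 0.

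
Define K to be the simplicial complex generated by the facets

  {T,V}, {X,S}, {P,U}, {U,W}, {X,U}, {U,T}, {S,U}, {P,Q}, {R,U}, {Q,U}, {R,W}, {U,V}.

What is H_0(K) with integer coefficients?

Order the vertices as P < Q < R < S < T < U < V < W < X. Listing each simplex with vertices in this order, K has dimension 1 with simplices:

  0-simplices (9): P, Q, R, S, T, U, V, W, X
  1-simplices (12): PQ, PU, QU, RU, RW, SU, SX, TU, TV, UV, UW, UX

Hence C_0 ≅ Z^9, C_1 ≅ Z^12.

The boundary map ∂_1: C_1 → C_0 sends each edge [p,q] (with p < q) to q − p.
The 9×12 boundary matrix has rank 8 and Smith normal form diag(1,1,1,1,1,1,1,1).

From H_k ≅ ker(∂_k) / im(∂_{k+1}) we obtain:

  H_0: rank C_0 − rank ∂_1 = 9 − 8 = 1, and the invariant factors of ∂_1 are all 1, so H_0 ≅ Z.

H_0 ≅ Z.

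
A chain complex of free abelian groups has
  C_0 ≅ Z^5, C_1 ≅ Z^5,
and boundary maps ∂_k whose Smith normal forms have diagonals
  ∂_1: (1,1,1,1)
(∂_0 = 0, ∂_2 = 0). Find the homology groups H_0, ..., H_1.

H_0: b_0 = 5 − 0 − 4 = 1; torsion from ∂_1 factors > 1: none. So H_0 ≅ Z.
H_1: b_1 = 5 − 4 − 0 = 1; torsion from ∂_2 factors > 1: none. So H_1 ≅ Z.

H_0 ≅ Z,  H_1 ≅ Z.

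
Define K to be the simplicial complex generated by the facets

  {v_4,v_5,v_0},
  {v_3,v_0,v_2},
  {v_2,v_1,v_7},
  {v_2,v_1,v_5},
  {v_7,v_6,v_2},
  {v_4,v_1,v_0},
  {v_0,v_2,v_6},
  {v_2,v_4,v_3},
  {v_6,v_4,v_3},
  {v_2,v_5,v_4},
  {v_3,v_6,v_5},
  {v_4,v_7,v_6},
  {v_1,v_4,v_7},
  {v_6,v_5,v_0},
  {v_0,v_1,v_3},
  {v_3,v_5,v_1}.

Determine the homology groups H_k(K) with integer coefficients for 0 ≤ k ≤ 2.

H_0 = Z,  H_1 = Z^2,  H_2 = Z.

We work with the vertex ordering v_0 < v_1 < v_2 < v_3 < v_4 < v_5 < v_6 < v_7. The simplices of K, each written with vertices in increasing order, are:

  0-simplices (8): [v_0], [v_1], [v_2], [v_3], [v_4], [v_5], [v_6], [v_7]
  1-simplices (24): (24 of them)
  2-simplices (16): (16 of them)

Hence C_0 ≅ Z^8, C_1 ≅ Z^24, C_2 ≅ Z^16.

The boundary map ∂_1: C_1 → C_0 sends each edge [p,q] (with p < q) to q − p. For instance
  ∂[v_4,v_6] = [v_6] − [v_4].
This gives a 8×24 integer matrix of rank 7; reducing to Smith normal form yields diagonal entries (1,1,1,1,1,1,1).

The boundary map ∂_2: C_2 → C_1 acts by ∂[p,q,r] = [q,r] − [p,r] + [p,q]. For instance
  ∂[v_1,v_4,v_7] = [v_4,v_7] − [v_1,v_7] + [v_1,v_4],
  ∂[v_3,v_4,v_6] = [v_4,v_6] − [v_3,v_6] + [v_3,v_4].
This gives a 24×16 integer matrix of rank 15; reducing to Smith normal form yields diagonal entries (1,1,1,1,1,1,1,1,1,1,1,1,1,1,1).

Reading off H_k = ker ∂_k / im ∂_{k+1}:

  H_0: rank C_0 − rank ∂_1 = 8 − 7 = 1, and the invariant factors of ∂_1 are all 1, so H_0 = Z.
  H_1: rank ker ∂_1 − rank ∂_2 = (24 − 7) − 15 = 2, and the invariant factors of ∂_2 are all 1, so H_1 = Z^2.
  H_2: rank ker ∂_2 − rank ∂_3 = (16 − 15) − 0 = 1, and there is no ∂_3, so H_2 = Z.

(K is a triangulation of the torus T^2.)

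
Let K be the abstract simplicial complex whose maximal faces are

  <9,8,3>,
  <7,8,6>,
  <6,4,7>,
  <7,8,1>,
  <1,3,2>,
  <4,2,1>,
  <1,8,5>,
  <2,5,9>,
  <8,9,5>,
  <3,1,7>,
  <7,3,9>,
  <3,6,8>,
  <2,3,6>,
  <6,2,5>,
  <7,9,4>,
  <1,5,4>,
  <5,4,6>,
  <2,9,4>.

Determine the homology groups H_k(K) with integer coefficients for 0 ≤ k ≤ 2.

Take the total order 1 < 2 < 3 < 4 < 5 < 6 < 7 < 8 < 9 on the vertex set. Then K (dimension 2) consists of the simplices:

  0-simplices (9): [1], [2], [3], [4], [5], [6], [7], [8], [9]
  1-simplices (27): (27 of them)
  2-simplices (18): [1,2,3], [1,2,4], [1,3,7], [1,4,5], [1,5,8], [1,7,8], [2,3,6], [2,4,9], [2,5,6], [2,5,9], [3,6,8], [3,7,9], [3,8,9], [4,5,6], [4,6,7], [4,7,9], [5,8,9], [6,7,8]

giving chain groups C_0 ≅ Z^9, C_1 ≅ Z^27, C_2 ≅ Z^18.

The boundary map ∂_1: C_1 → C_0 sends each edge [p,q] (with p < q) to q − p.
This gives a 9×27 integer matrix of rank 8; reducing to Smith normal form yields diagonal entries (1,1,1,1,1,1,1,1).

The boundary map ∂_2: C_2 → C_1 sends each 2-simplex [p,q,r] to [q,r] − [p,r] + [p,q]. For instance
  ∂[2,3,6] = [3,6] − [2,6] + [2,3],
  ∂[1,2,4] = [2,4] − [1,4] + [1,2].
This gives a 27×18 integer matrix of rank 18; reducing to Smith normal form yields diagonal entries (1,1,1,1,1,1,1,1,1,1,1,1,1,1,1,1,1,2).

From H_k ≅ ker(∂_k) / im(∂_{k+1}) we obtain:

  H_0: rank C_0 − rank ∂_1 = 9 − 8 = 1, and the invariant factors of ∂_1 are all 1, so H_0 = Z.
  H_1: rank ker ∂_1 − rank ∂_2 = (27 − 8) − 18 = 1, and ∂_2 has invariant factor 2 > 1, so H_1 = Z ⊕ Z_2.
  H_2: rank ker ∂_2 − rank ∂_3 = (18 − 18) − 0 = 0, and there is no ∂_3, so H_2 = 0.

As a check, the Euler characteristic is 9 − 27 + 18 = 0, which agrees with 1 − 1 + 0 = 0.
(K is a triangulation of the Klein bottle.)

H_0 = Z,  H_1 = Z ⊕ Z_2,  H_2 = 0.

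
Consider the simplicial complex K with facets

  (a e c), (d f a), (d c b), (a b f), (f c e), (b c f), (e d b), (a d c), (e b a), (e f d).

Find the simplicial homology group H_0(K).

Order the vertices as a < b < c < d < e < f. Listing each simplex with vertices in this order, K has dimension 2 with simplices:

  0-simplices (6): a, b, c, d, e, f
  1-simplices (15): ab, ac, ad, ae, af, bc, bd, be, bf, cd, ce, cf, de, df, ef
  2-simplices (10): abe, abf, acd, ace, adf, bcd, bcf, bde, cef, def

Hence C_0 ≅ Z^6, C_1 ≅ Z^15, C_2 ≅ Z^10.

The boundary map ∂_1: C_1 → C_0 is given by ∂[p,q] = [q] − [p].
The 6×15 boundary matrix has rank 5 and Smith normal form diag(1,1,1,1,1).

The boundary map ∂_2: C_2 → C_1 sends each 2-simplex [p,q,r] to [q,r] − [p,r] + [p,q]. For instance
  ∂adf = df − af + ad,
  ∂abe = be − ae + ab.
As a 15×10 matrix over Z this has rank 10, with invariant factors (1,1,1,1,1,1,1,1,1,2).

Now H_k = ker ∂_k / im ∂_{k+1}, so:

  H_0: rank C_0 − rank ∂_1 = 6 − 5 = 1, and the invariant factors of ∂_1 are all 1, so H_0 ≅ Z.

H_0 = Z.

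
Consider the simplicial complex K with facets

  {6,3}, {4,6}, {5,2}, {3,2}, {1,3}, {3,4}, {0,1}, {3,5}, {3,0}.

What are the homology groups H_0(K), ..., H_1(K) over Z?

We work with the vertex ordering 0 < 1 < 2 < 3 < 4 < 5 < 6. The simplices of K, each written with vertices in increasing order, are:

  0-simplices (7): [0], [1], [2], [3], [4], [5], [6]
  1-simplices (9): [0,1], [0,3], [1,3], [2,3], [2,5], [3,4], [3,5], [3,6], [4,6]

so the chain groups are C_0 ≅ Z^7, C_1 ≅ Z^9.

∂_1: C_1 → C_0 is given by ∂[p,q] = [q] − [p]. For instance
  ∂[2,5] = [5] − [2].
The 7×9 boundary matrix has rank 6 and Smith normal form diag(1,1,1,1,1,1).

Reading off H_k = ker ∂_k / im ∂_{k+1}:

  H_0: rank C_0 − rank ∂_1 = 7 − 6 = 1, and the invariant factors of ∂_1 are all 1, so H_0 ≅ Z.
  H_1: rank ker ∂_1 − rank ∂_2 = (9 − 6) − 0 = 3, and there is no ∂_2, so H_1 ≅ Z^3.

H_0 = Z,  H_1 = Z^3.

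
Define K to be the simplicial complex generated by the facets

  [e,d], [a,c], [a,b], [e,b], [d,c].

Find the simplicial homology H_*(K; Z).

H_0 = Z,  H_1 = Z.

Order the vertices as a < b < c < d < e. Listing each simplex with vertices in this order, K has dimension 1 with simplices:

  0-simplices (5): a, b, c, d, e
  1-simplices (5): ab, ac, be, cd, de

Hence C_0 ≅ Z^5, C_1 ≅ Z^5.

The boundary map ∂_1: C_1 → C_0 is given by ∂[p,q] = [q] − [p].
The 5×5 boundary matrix has rank 4 and Smith normal form diag(1,1,1,1).

Reading off H_k = ker ∂_k / im ∂_{k+1}:

  H_0: rank C_0 − rank ∂_1 = 5 − 4 = 1, and the invariant factors of ∂_1 are all 1, so H_0 = Z.
  H_1: rank ker ∂_1 − rank ∂_2 = (5 − 4) − 0 = 1, and there is no ∂_2, so H_1 = Z.

As a check, the Euler characteristic is 5 − 5 = 0, which agrees with 1 − 1 = 0.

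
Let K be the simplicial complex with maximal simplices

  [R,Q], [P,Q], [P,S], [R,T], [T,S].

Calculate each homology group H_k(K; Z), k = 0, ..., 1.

Fix the vertex order P < Q < R < S < T and write every simplex with vertices in increasing order. Then dim K = 1 and the simplices of K are:

  0-simplices (5): P, Q, R, S, T
  1-simplices (5): PQ, PS, QR, RT, ST

giving chain groups C_0 ≅ Z^5, C_1 ≅ Z^5.

∂_1: C_1 → C_0 sends each edge [p,q] (with p < q) to q − p. For instance
  ∂PQ = Q − P.
As a 5×5 matrix over Z this has rank 4, with invariant factors (1,1,1,1).

Computing H_k = (kernel of ∂_k) / (image of ∂_{k+1}):

  H_0: rank C_0 − rank ∂_1 = 5 − 4 = 1, and the invariant factors of ∂_1 are all 1, so H_0 ≅ Z.
  H_1: rank ker ∂_1 − rank ∂_2 = (5 − 4) − 0 = 1, and there is no ∂_2, so H_1 ≅ Z.

As a check, the Euler characteristic is 5 − 5 = 0, which agrees with 1 − 1 = 0.

H_0 ≅ Z,  H_1 ≅ Z.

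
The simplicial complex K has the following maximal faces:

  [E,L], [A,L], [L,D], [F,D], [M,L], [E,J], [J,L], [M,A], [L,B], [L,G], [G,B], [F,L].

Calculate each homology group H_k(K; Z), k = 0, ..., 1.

Order the vertices as A < B < D < E < F < G < J < L < M. Listing each simplex with vertices in this order, K has dimension 1 with simplices:

  0-simplices (9): A, B, D, E, F, G, J, L, M
  1-simplices (12): AL, AM, BG, BL, DF, DL, EJ, EL, FL, GL, JL, LM

giving chain groups C_0 ≅ Z^9, C_1 ≅ Z^12.

The boundary map ∂_1: C_1 → C_0 sends each edge [p,q] (with p < q) to q − p. For instance
  ∂FL = L − F.
The resulting 9×12 matrix has rank 8, and its Smith normal form has invariant factors (1,1,1,1,1,1,1,1).

Reading off H_k = ker ∂_k / im ∂_{k+1}:

  H_0: rank C_0 − rank ∂_1 = 9 − 8 = 1, and the invariant factors of ∂_1 are all 1, so H_0 ≅ Z.
  H_1: rank ker ∂_1 − rank ∂_2 = (12 − 8) − 0 = 4, and there is no ∂_2, so H_1 ≅ Z^4.

(K is a triangulation of a wedge of 4 circles.)

H_0 = Z,  H_1 = Z^4.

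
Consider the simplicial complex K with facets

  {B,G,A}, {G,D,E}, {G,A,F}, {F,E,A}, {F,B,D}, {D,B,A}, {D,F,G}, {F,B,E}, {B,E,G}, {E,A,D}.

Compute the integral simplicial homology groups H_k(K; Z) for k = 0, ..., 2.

We work with the vertex ordering A < B < D < E < F < G. The simplices of K, each written with vertices in increasing order, are:

  0-simplices (6): A, B, D, E, F, G
  1-simplices (15): AB, AD, AE, AF, AG, BD, BE, BF, BG, DE, DF, DG, EF, EG, FG
  2-simplices (10): ABD, ABG, ADE, AEF, AFG, BDF, BEF, BEG, DEG, DFG

Hence C_0 ≅ Z^6, C_1 ≅ Z^15, C_2 ≅ Z^10.

∂_1: C_1 → C_0 is given by ∂[p,q] = [q] − [p]. For instance
  ∂AD = D − A.
This gives a 6×15 integer matrix of rank 5; reducing to Smith normal form yields diagonal entries (1,1,1,1,1).

∂_2: C_2 → C_1 acts by ∂[p,q,r] = [q,r] − [p,r] + [p,q]. For instance
  ∂BEG = EG − BG + BE,
  ∂BEF = EF − BF + BE.
The 15×10 boundary matrix has rank 10 and Smith normal form diag(1,1,1,1,1,1,1,1,1,2).

Reading off H_k = ker ∂_k / im ∂_{k+1}:

  H_0: rank C_0 − rank ∂_1 = 6 − 5 = 1, and the invariant factors of ∂_1 are all 1, so H_0 = Z.
  H_1: rank ker ∂_1 − rank ∂_2 = (15 − 5) − 10 = 0, and ∂_2 has invariant factor 2 > 1, so H_1 = Z/2.
  H_2: rank ker ∂_2 − rank ∂_3 = (10 − 10) − 0 = 0, and there is no ∂_3, so H_2 = 0.

(K is a triangulation of the real projective plane RP^2.)

H_0 ≅ Z,  H_1 ≅ Z/2,  H_2 = 0.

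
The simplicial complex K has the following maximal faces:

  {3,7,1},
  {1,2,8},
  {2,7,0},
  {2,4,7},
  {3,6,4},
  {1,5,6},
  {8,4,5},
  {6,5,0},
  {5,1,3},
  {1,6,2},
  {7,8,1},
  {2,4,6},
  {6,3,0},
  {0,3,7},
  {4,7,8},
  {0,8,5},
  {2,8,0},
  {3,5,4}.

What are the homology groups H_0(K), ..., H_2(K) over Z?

H_0 ≅ Z,  H_1 ≅ Z ⊕ Z/2,  H_2 = 0.

Order the vertices as 0 < 1 < 2 < 3 < 4 < 5 < 6 < 7 < 8. Listing each simplex with vertices in this order, K has dimension 2 with simplices:

  0-simplices (9): [0], [1], [2], [3], [4], [5], [6], [7], [8]
  1-simplices (27): (27 of them)
  2-simplices (18): [0,2,7], [0,2,8], [0,3,6], [0,3,7], [0,5,6], [0,5,8], [1,2,6], [1,2,8], [1,3,5], [1,3,7], [1,5,6], [1,7,8], [2,4,6], [2,4,7], [3,4,5], [3,4,6], [4,5,8], [4,7,8]

giving chain groups C_0 ≅ Z^9, C_1 ≅ Z^27, C_2 ≅ Z^18.

∂_1: C_1 → C_0 sends each edge [p,q] (with p < q) to q − p.
The resulting 9×27 matrix has rank 8, and its Smith normal form has invariant factors (1,1,1,1,1,1,1,1).

Boundary ∂_2: C_2 → C_1 maps a triangle to the signed sum of its edges. For instance
  ∂[0,5,6] = [5,6] − [0,6] + [0,5],
  ∂[2,4,7] = [4,7] − [2,7] + [2,4].
This gives a 27×18 integer matrix of rank 18; reducing to Smith normal form yields diagonal entries (1,1,1,1,1,1,1,1,1,1,1,1,1,1,1,1,1,2).

Computing H_k = (kernel of ∂_k) / (image of ∂_{k+1}):

  H_0: rank C_0 − rank ∂_1 = 9 − 8 = 1, and the invariant factors of ∂_1 are all 1, so H_0 = Z.
  H_1: rank ker ∂_1 − rank ∂_2 = (27 − 8) − 18 = 1, and ∂_2 has invariant factor 2 > 1, so H_1 = Z ⊕ Z/2.
  H_2: rank ker ∂_2 − rank ∂_3 = (18 − 18) − 0 = 0, and there is no ∂_3, so H_2 = 0.

As a check, the Euler characteristic is 9 − 27 + 18 = 0, which agrees with 1 − 1 + 0 = 0.
(K is a triangulation of the Klein bottle.)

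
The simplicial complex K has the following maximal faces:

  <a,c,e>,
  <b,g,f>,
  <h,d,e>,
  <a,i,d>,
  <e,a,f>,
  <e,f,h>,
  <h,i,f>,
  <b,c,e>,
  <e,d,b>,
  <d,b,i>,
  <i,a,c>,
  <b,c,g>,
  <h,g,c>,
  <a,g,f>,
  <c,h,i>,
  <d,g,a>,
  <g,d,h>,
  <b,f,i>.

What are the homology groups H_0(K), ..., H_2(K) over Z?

Take the total order a < b < c < d < e < f < g < h < i on the vertex set. Then K (dimension 2) consists of the simplices:

  0-simplices (9): a, b, c, d, e, f, g, h, i
  1-simplices (27): ac, ad, ae, af, ag, ai, bc, bd, be, bf, bg, bi, ce, cg, ch, ci, de, dg, dh, di, ef, eh, fg, fh, fi, gh, hi
  2-simplices (18): ace, aci, adg, adi, aef, afg, bce, bcg, bde, bdi, bfg, bfi, cgh, chi, deh, dgh, efh, fhi

giving chain groups C_0 ≅ Z^9, C_1 ≅ Z^27, C_2 ≅ Z^18.

Boundary ∂_1: C_1 → C_0 sends each edge [p,q] (with p < q) to q − p. For instance
  ∂be = e − b.
As a 9×27 matrix over Z this has rank 8, with invariant factors (1,1,1,1,1,1,1,1).

The boundary map ∂_2: C_2 → C_1 sends each 2-simplex [p,q,r] to [q,r] − [p,r] + [p,q]. For instance
  ∂fhi = hi − fi + fh,
  ∂deh = eh − dh + de.
The 27×18 boundary matrix has rank 17 and Smith normal form diag(1,1,1,1,1,1,1,1,1,1,1,1,1,1,1,1,1).

Now H_k = ker ∂_k / im ∂_{k+1}, so:

  H_0: rank C_0 − rank ∂_1 = 9 − 8 = 1, and the invariant factors of ∂_1 are all 1, so H_0 ≅ Z.
  H_1: rank ker ∂_1 − rank ∂_2 = (27 − 8) − 17 = 2, and the invariant factors of ∂_2 are all 1, so H_1 ≅ Z^2.
  H_2: rank ker ∂_2 − rank ∂_3 = (18 − 17) − 0 = 1, and there is no ∂_3, so H_2 ≅ Z.

H_0 ≅ Z,  H_1 ≅ Z^2,  H_2 ≅ Z.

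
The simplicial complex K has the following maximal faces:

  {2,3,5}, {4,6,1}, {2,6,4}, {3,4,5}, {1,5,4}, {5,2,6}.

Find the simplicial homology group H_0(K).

H_0 ≅ Z.

Fix the vertex order 1 < 2 < 3 < 4 < 5 < 6 and write every simplex with vertices in increasing order. Then dim K = 2 and the simplices of K are:

  0-simplices (6): [1], [2], [3], [4], [5], [6]
  1-simplices (12): [1,4], [1,5], [1,6], [2,3], [2,4], [2,5], [2,6], [3,4], [3,5], [4,5], [4,6], [5,6]
  2-simplices (6): [1,4,5], [1,4,6], [2,3,5], [2,4,6], [2,5,6], [3,4,5]

giving chain groups C_0 ≅ Z^6, C_1 ≅ Z^12, C_2 ≅ Z^6.

Boundary ∂_1: C_1 → C_0 maps an edge to its endpoints' difference, ∂[p,q] = q − p.
The 6×12 boundary matrix has rank 5 and Smith normal form diag(1,1,1,1,1).

The boundary map ∂_2: C_2 → C_1 acts by ∂[p,q,r] = [q,r] − [p,r] + [p,q]. For instance
  ∂[2,5,6] = [5,6] − [2,6] + [2,5],
  ∂[1,4,5] = [4,5] − [1,5] + [1,4].
This gives a 12×6 integer matrix of rank 6; reducing to Smith normal form yields diagonal entries (1,1,1,1,1,1).

Reading off H_k = ker ∂_k / im ∂_{k+1}:

  H_0: rank C_0 − rank ∂_1 = 6 − 5 = 1, and the invariant factors of ∂_1 are all 1, so H_0 = Z.

(K is a triangulation of the cylinder S^1 x I.)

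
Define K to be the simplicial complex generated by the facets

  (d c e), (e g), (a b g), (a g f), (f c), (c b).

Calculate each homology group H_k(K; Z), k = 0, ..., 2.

Fix the vertex order a < b < c < d < e < f < g and write every simplex with vertices in increasing order. Then dim K = 2 and the simplices of K are:

  0-simplices (7): a, b, c, d, e, f, g
  1-simplices (11): ab, af, ag, bc, bg, cd, ce, cf, de, eg, fg
  2-simplices (3): abg, afg, cde

Hence C_0 ≅ Z^7, C_1 ≅ Z^11, C_2 ≅ Z^3.

The boundary map ∂_1: C_1 → C_0 maps an edge to its endpoints' difference, ∂[p,q] = q − p.
This gives a 7×11 integer matrix of rank 6; reducing to Smith normal form yields diagonal entries (1,1,1,1,1,1).

The boundary map ∂_2: C_2 → C_1 sends each 2-simplex [p,q,r] to [q,r] − [p,r] + [p,q]. For instance
  ∂cde = de − ce + cd,
  ∂afg = fg − ag + af.
The resulting 11×3 matrix has rank 3, and its Smith normal form has invariant factors (1,1,1).

Reading off H_k = ker ∂_k / im ∂_{k+1}:

  H_0: rank C_0 − rank ∂_1 = 7 − 6 = 1, and the invariant factors of ∂_1 are all 1, so H_0 = Z.
  H_1: rank ker ∂_1 − rank ∂_2 = (11 − 6) − 3 = 2, and the invariant factors of ∂_2 are all 1, so H_1 = Z^2.
  H_2: rank ker ∂_2 − rank ∂_3 = (3 − 3) − 0 = 0, and there is no ∂_3, so H_2 = 0.

H_0 ≅ Z,  H_1 ≅ Z^2,  H_2 = 0.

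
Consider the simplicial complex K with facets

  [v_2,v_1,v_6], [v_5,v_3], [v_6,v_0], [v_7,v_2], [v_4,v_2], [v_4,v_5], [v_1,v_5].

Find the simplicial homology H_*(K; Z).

H_0 = Z,  H_1 = Z,  H_2 = 0.

We work with the vertex ordering v_0 < v_1 < v_2 < v_3 < v_4 < v_5 < v_6 < v_7. The simplices of K, each written with vertices in increasing order, are:

  0-simplices (8): [v_0], [v_1], [v_2], [v_3], [v_4], [v_5], [v_6], [v_7]
  1-simplices (9): [v_0,v_6], [v_1,v_2], [v_1,v_5], [v_1,v_6], [v_2,v_4], [v_2,v_6], [v_2,v_7], [v_3,v_5], [v_4,v_5]
  2-simplices (1): [v_1,v_2,v_6]

Hence C_0 ≅ Z^8, C_1 ≅ Z^9, C_2 ≅ Z^1.

Boundary ∂_1: C_1 → C_0 maps an edge to its endpoints' difference, ∂[p,q] = q − p. For instance
  ∂[v_2,v_6] = [v_6] − [v_2].
The 8×9 boundary matrix has rank 7 and Smith normal form diag(1,1,1,1,1,1,1).

∂_2: C_2 → C_1 sends each 2-simplex [p,q,r] to [q,r] − [p,r] + [p,q]. For instance
  ∂[v_1,v_2,v_6] = [v_2,v_6] − [v_1,v_6] + [v_1,v_2].
This gives a 9×1 integer matrix of rank 1; reducing to Smith normal form yields diagonal entries (1).

Reading off H_k = ker ∂_k / im ∂_{k+1}:

  H_0: rank C_0 − rank ∂_1 = 8 − 7 = 1, and the invariant factors of ∂_1 are all 1, so H_0 = Z.
  H_1: rank ker ∂_1 − rank ∂_2 = (9 − 7) − 1 = 1, and the invariant factors of ∂_2 are all 1, so H_1 = Z.
  H_2: rank ker ∂_2 − rank ∂_3 = (1 − 1) − 0 = 0, and there is no ∂_3, so H_2 = 0.

As a check, the Euler characteristic is 8 − 9 + 1 = 0, which agrees with 1 − 1 + 0 = 0.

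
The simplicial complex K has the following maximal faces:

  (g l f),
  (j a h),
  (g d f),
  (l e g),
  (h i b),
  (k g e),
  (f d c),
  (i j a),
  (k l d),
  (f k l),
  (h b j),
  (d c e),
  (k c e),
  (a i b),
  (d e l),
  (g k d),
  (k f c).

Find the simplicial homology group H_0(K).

Take the total order a < b < c < d < e < f < g < h < i < j < k < l on the vertex set. Then K (dimension 2) consists of the simplices:

  0-simplices (12): a, b, c, d, e, f, g, h, i, j, k, l
  1-simplices (28): ab, ah, ai, aj, bh, bi, bj, cd, ce, cf, ck, de, df, dg, dk, dl, eg, ek, el, fg, fk, fl, gk, gl, hi, hj, ij, kl
  2-simplices (17): abi, ahj, aij, bhi, bhj, cde, cdf, cek, cfk, del, dfg, dgk, dkl, egk, egl, fgl, fkl

so the chain groups are C_0 ≅ Z^12, C_1 ≅ Z^28, C_2 ≅ Z^17.

The boundary map ∂_1: C_1 → C_0 maps an edge to its endpoints' difference, ∂[p,q] = q − p.
The resulting 12×28 matrix has rank 10, and its Smith normal form has invariant factors (1,1,1,1,1,1,1,1,1,1).

The boundary map ∂_2: C_2 → C_1 acts by ∂[p,q,r] = [q,r] − [p,r] + [p,q]. For instance
  ∂abi = bi − ai + ab,
  ∂dkl = kl − dl + dk.
The resulting 28×17 matrix has rank 17, and its Smith normal form has invariant factors (1,1,1,1,1,1,1,1,1,1,1,1,1,1,1,1,2).

From H_k ≅ ker(∂_k) / im(∂_{k+1}) we obtain:

  H_0: rank C_0 − rank ∂_1 = 12 − 10 = 2, and the invariant factors of ∂_1 are all 1, so H_0 ≅ Z^2.

H_0 ≅ Z^2.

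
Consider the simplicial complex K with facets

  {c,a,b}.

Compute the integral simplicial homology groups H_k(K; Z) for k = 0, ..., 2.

Order the vertices as a < b < c. Listing each simplex with vertices in this order, K has dimension 2 with simplices:

  0-simplices (3): a, b, c
  1-simplices (3): ab, ac, bc
  2-simplices (1): abc

giving chain groups C_0 ≅ Z^3, C_1 ≅ Z^3, C_2 ≅ Z^1.

∂_1: C_1 → C_0 sends each edge [p,q] (with p < q) to q − p. For instance
  ∂ac = c − a.
This gives a 3×3 integer matrix of rank 2; reducing to Smith normal form yields diagonal entries (1,1).

Boundary ∂_2: C_2 → C_1 acts by ∂[p,q,r] = [q,r] − [p,r] + [p,q]. For instance
  ∂abc = bc − ac + ab.
The resulting 3×1 matrix has rank 1, and its Smith normal form has invariant factors (1).

Reading off H_k = ker ∂_k / im ∂_{k+1}:

  H_0: rank C_0 − rank ∂_1 = 3 − 2 = 1, and the invariant factors of ∂_1 are all 1, so H_0 ≅ Z.
  H_1: rank ker ∂_1 − rank ∂_2 = (3 − 2) − 1 = 0, and the invariant factors of ∂_2 are all 1, so H_1 ≅ 0.
  H_2: rank ker ∂_2 − rank ∂_3 = (1 − 1) − 0 = 0, and there is no ∂_3, so H_2 ≅ 0.

As a check, the Euler characteristic is 3 − 3 + 1 = 1, which agrees with 1 − 0 + 0 = 1.

H_0 = Z,  H_1 = 0,  H_2 = 0.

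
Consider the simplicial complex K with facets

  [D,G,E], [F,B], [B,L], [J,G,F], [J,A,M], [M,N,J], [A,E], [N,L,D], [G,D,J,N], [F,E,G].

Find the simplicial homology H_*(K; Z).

We work with the vertex ordering A < B < D < E < F < G < J < L < M < N. The simplices of K, each written with vertices in increasing order, are:

  0-simplices (10): A, B, D, E, F, G, J, L, M, N
  1-simplices (20): AE, AJ, AM, BF, BL, DE, DG, DJ, DL, DN, EF, EG, FG, FJ, GJ, GN, JM, JN, LN, MN
  2-simplices (10): AJM, DEG, DGJ, DGN, DJN, DLN, EFG, FGJ, GJN, JMN
  3-simplices (1): DGJN

giving chain groups C_0 ≅ Z^10, C_1 ≅ Z^20, C_2 ≅ Z^10, C_3 ≅ Z^1.

The boundary map ∂_1: C_1 → C_0 is given by ∂[p,q] = [q] − [p].
This gives a 10×20 integer matrix of rank 9; reducing to Smith normal form yields diagonal entries (1,1,1,1,1,1,1,1,1).

Boundary ∂_2: C_2 → C_1 maps a triangle to the signed sum of its edges. For instance
  ∂FGJ = GJ − FJ + FG,
  ∂DEG = EG − DG + DE.
The resulting 20×10 matrix has rank 9, and its Smith normal form has invariant factors (1,1,1,1,1,1,1,1,1).

The boundary map ∂_3: C_3 → C_2 sends each 3-simplex σ to the alternating sum Σ_i (−1)^i (σ with its i-th vertex removed). For instance
  ∂DGJN = GJN − DJN + DGN − DGJ.
This gives a 10×1 integer matrix of rank 1; reducing to Smith normal form yields diagonal entries (1).

Computing H_k = (kernel of ∂_k) / (image of ∂_{k+1}):

  H_0: rank C_0 − rank ∂_1 = 10 − 9 = 1, and the invariant factors of ∂_1 are all 1, so H_0 ≅ Z.
  H_1: rank ker ∂_1 − rank ∂_2 = (20 − 9) − 9 = 2, and the invariant factors of ∂_2 are all 1, so H_1 ≅ Z^2.
  H_2: rank ker ∂_2 − rank ∂_3 = (10 − 9) − 1 = 0, and the invariant factors of ∂_3 are all 1, so H_2 ≅ 0.
  H_3: rank ker ∂_3 − rank ∂_4 = (1 − 1) − 0 = 0, and there is no ∂_4, so H_3 ≅ 0.

H_0 ≅ Z,  H_1 ≅ Z^2,  H_2 = 0,  H_3 = 0.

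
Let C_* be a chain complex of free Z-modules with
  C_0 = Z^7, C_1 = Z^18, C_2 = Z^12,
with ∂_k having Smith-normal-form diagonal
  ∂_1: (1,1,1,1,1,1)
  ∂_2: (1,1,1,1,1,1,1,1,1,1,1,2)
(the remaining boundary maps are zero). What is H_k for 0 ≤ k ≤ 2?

H_0: b_0 = 7 − 0 − 6 = 1; torsion from ∂_1 factors > 1: none. So H_0 ≅ Z.
H_1: b_1 = 18 − 6 − 12 = 0; torsion from ∂_2 factors > 1: [2]. So H_1 ≅ Z/2Z.
H_2: b_2 = 12 − 12 − 0 = 0; torsion from ∂_3 factors > 1: none. So H_2 ≅ 0.

H_0 ≅ Z,  H_1 ≅ Z/2Z,  H_2 = 0.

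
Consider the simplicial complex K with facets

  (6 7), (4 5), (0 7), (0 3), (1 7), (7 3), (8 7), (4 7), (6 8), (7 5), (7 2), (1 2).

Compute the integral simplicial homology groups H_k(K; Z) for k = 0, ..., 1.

Order the vertices as 0 < 1 < 2 < 3 < 4 < 5 < 6 < 7 < 8. Listing each simplex with vertices in this order, K has dimension 1 with simplices:

  0-simplices (9): [0], [1], [2], [3], [4], [5], [6], [7], [8]
  1-simplices (12): [0,3], [0,7], [1,2], [1,7], [2,7], [3,7], [4,5], [4,7], [5,7], [6,7], [6,8], [7,8]

Hence C_0 ≅ Z^9, C_1 ≅ Z^12.

The boundary map ∂_1: C_1 → C_0 maps an edge to its endpoints' difference, ∂[p,q] = q − p.
The resulting 9×12 matrix has rank 8, and its Smith normal form has invariant factors (1,1,1,1,1,1,1,1).

Reading off H_k = ker ∂_k / im ∂_{k+1}:

  H_0: rank C_0 − rank ∂_1 = 9 − 8 = 1, and the invariant factors of ∂_1 are all 1, so H_0 = Z.
  H_1: rank ker ∂_1 − rank ∂_2 = (12 − 8) − 0 = 4, and there is no ∂_2, so H_1 = Z^4.

As a check, the Euler characteristic is 9 − 12 = -3, which agrees with 1 − 4 = -3.

H_0 = Z,  H_1 = Z^4.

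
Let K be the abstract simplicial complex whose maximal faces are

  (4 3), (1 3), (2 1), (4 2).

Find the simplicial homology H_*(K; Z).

H_0 ≅ Z,  H_1 ≅ Z.

We work with the vertex ordering 1 < 2 < 3 < 4. The simplices of K, each written with vertices in increasing order, are:

  0-simplices (4): [1], [2], [3], [4]
  1-simplices (4): [1,2], [1,3], [2,4], [3,4]

giving chain groups C_0 ≅ Z^4, C_1 ≅ Z^4.

The boundary map ∂_1: C_1 → C_0 sends each edge [p,q] (with p < q) to q − p.
This gives a 4×4 integer matrix of rank 3; reducing to Smith normal form yields diagonal entries (1,1,1).

From H_k ≅ ker(∂_k) / im(∂_{k+1}) we obtain:

  H_0: rank C_0 − rank ∂_1 = 4 − 3 = 1, and the invariant factors of ∂_1 are all 1, so H_0 = Z.
  H_1: rank ker ∂_1 − rank ∂_2 = (4 − 3) − 0 = 1, and there is no ∂_2, so H_1 = Z.

As a check, the Euler characteristic is 4 − 4 = 0, which agrees with 1 − 1 = 0.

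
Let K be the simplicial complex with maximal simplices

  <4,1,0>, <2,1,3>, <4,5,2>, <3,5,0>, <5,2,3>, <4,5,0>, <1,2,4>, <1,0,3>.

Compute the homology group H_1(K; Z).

H_1 = 0.

We work with the vertex ordering 0 < 1 < 2 < 3 < 4 < 5. The simplices of K, each written with vertices in increasing order, are:

  0-simplices (6): [0], [1], [2], [3], [4], [5]
  1-simplices (12): [0,1], [0,3], [0,4], [0,5], [1,2], [1,3], [1,4], [2,3], [2,4], [2,5], [3,5], [4,5]
  2-simplices (8): [0,1,3], [0,1,4], [0,3,5], [0,4,5], [1,2,3], [1,2,4], [2,3,5], [2,4,5]

Hence C_0 ≅ Z^6, C_1 ≅ Z^12, C_2 ≅ Z^8.

∂_1: C_1 → C_0 is given by ∂[p,q] = [q] − [p]. For instance
  ∂[2,4] = [4] − [2].
This gives a 6×12 integer matrix of rank 5; reducing to Smith normal form yields diagonal entries (1,1,1,1,1).

Boundary ∂_2: C_2 → C_1 maps a triangle to the signed sum of its edges. For instance
  ∂[0,1,3] = [1,3] − [0,3] + [0,1],
  ∂[0,3,5] = [3,5] − [0,5] + [0,3].
The 12×8 boundary matrix has rank 7 and Smith normal form diag(1,1,1,1,1,1,1).

Computing H_k = (kernel of ∂_k) / (image of ∂_{k+1}):

  H_1: rank ker ∂_1 − rank ∂_2 = (12 − 5) − 7 = 0, and the invariant factors of ∂_2 are all 1, so H_1 ≅ 0.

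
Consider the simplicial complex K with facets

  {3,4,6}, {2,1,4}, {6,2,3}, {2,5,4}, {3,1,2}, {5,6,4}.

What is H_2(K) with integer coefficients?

Fix the vertex order 1 < 2 < 3 < 4 < 5 < 6 and write every simplex with vertices in increasing order. Then dim K = 2 and the simplices of K are:

  0-simplices (6): [1], [2], [3], [4], [5], [6]
  1-simplices (12): [1,2], [1,3], [1,4], [2,3], [2,4], [2,5], [2,6], [3,4], [3,6], [4,5], [4,6], [5,6]
  2-simplices (6): [1,2,3], [1,2,4], [2,3,6], [2,4,5], [3,4,6], [4,5,6]

Hence C_0 ≅ Z^6, C_1 ≅ Z^12, C_2 ≅ Z^6.

The boundary map ∂_1: C_1 → C_0 maps an edge to its endpoints' difference, ∂[p,q] = q − p.
As a 6×12 matrix over Z this has rank 5, with invariant factors (1,1,1,1,1).

The boundary map ∂_2: C_2 → C_1 acts by ∂[p,q,r] = [q,r] − [p,r] + [p,q]. For instance
  ∂[3,4,6] = [4,6] − [3,6] + [3,4],
  ∂[2,4,5] = [4,5] − [2,5] + [2,4].
This gives a 12×6 integer matrix of rank 6; reducing to Smith normal form yields diagonal entries (1,1,1,1,1,1).

Computing H_k = (kernel of ∂_k) / (image of ∂_{k+1}):

  H_2: rank ker ∂_2 − rank ∂_3 = (6 − 6) − 0 = 0, and there is no ∂_3, so H_2 ≅ 0.

(K is a triangulation of the cylinder S^1 x I.)

H_2 = 0.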